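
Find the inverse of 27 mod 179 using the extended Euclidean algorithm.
Extended GCD: 27(-53) + 179(8) = 1. So 27^(-1) ≡ 126 ≡ 126 (mod 179). Verify: 27 × 126 = 3402 ≡ 1 (mod 179)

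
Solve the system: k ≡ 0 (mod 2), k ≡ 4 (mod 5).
M = 2 × 5 = 10. M₁ = 5, y₁ ≡ 1 (mod 2). M₂ = 2, y₂ ≡ 3 (mod 5). k = 0×5×1 + 4×2×3 ≡ 4 (mod 10)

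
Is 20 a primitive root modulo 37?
Yes

To verify, check if 20^(36/q) ≢ 1 (mod 37) for each prime divisor q of 36
Divisors of 36 = 36: [1, 2, 3, 4, 6, 9, 12, 18, 36]
  20^(36/2) = 20^18 ≡ 36 (mod 37)
  20^(36/3) = 20^12 ≡ 26 (mod 37)
Conclusion: 20 is a primitive root modulo 37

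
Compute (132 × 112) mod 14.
0

(132 × 112) = 14784
14784 mod 14 = 0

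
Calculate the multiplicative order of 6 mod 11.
Powers of 6 mod 11: 6^1≡6, 6^2≡3, 6^3≡7, 6^4≡9, 6^5≡10, 6^6≡5, 6^7≡8, 6^8≡4, 6^9≡2, 6^10≡1. Order = 10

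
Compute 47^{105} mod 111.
38

Using successive squaring:
Binary expansion of 105: 1101001
Powers of 47 mod 111 (each is the square of the previous):
  47^1 ≡ 47 (mod 111)
  47^2 ≡ 47² = 2209 ≡ 100 (mod 111)
  47^4 ≡ 100² = 10000 ≡ 10 (mod 111)
  47^8 ≡ 10² = 100 ≡ 100 (mod 111)
  47^16 ≡ 100² = 10000 ≡ 10 (mod 111)
  47^32 ≡ 10² = 100 ≡ 100 (mod 111)
  47^64 ≡ 100² = 10000 ≡ 10 (mod 111)
105 = 64 + 32 + 8 + 1, so 47^105 = 47^64 × 47^32 × 47^8 × 47^1 ≡ 10 × 100 × 100 × 47 (mod 111)
Multiplying step by step:
  10 × 100 = 1000 ≡ 1 (mod 111)
  1 × 100 = 100 ≡ 100 (mod 111)
  100 × 47 = 4700 ≡ 38 (mod 111)
Result: 47^105 ≡ 38 (mod 111)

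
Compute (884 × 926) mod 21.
4

(884 × 926) = 818584
818584 mod 21 = 4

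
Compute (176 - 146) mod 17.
13

(176 - 146) = 30
30 mod 17 = 13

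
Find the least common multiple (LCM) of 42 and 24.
168

First find GCD(42, 24) using the Euclidean algorithm:
42 = 1 × 24 + 18
24 = 1 × 18 + 6
18 = 3 × 6 + 0
GCD(42, 24) = 6

LCM formula: LCM(a, b) = (a × b) / GCD(a, b)
LCM(42, 24) = (42 × 24) / 6
LCM(42, 24) = 1008 / 6
LCM(42, 24) = 168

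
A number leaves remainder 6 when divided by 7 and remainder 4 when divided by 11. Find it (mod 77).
M = 7 × 11 = 77. M₁ = 11, y₁ ≡ 2 (mod 7). M₂ = 7, y₂ ≡ 8 (mod 11). m = 6×11×2 + 4×7×8 ≡ 48 (mod 77)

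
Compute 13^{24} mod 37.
26

Using successive squaring:
Binary expansion of 24: 11000
Powers of 13 mod 37 (each is the square of the previous):
  13^1 ≡ 13 (mod 37)
  13^2 ≡ 13² = 169 ≡ 21 (mod 37)
  13^4 ≡ 21² = 441 ≡ 34 (mod 37)
  13^8 ≡ 34² = 1156 ≡ 9 (mod 37)
  13^16 ≡ 9² = 81 ≡ 7 (mod 37)
24 = 16 + 8, so 13^24 = 13^16 × 13^8 ≡ 7 × 9 (mod 37)
Multiplying step by step:
  7 × 9 = 63 ≡ 26 (mod 37)
Result: 13^24 ≡ 26 (mod 37)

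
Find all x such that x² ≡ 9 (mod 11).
The square roots of 9 mod 11 are 3 and 8. Verify: 3² = 9 ≡ 9 (mod 11)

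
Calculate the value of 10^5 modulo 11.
5 = 4 + 1 (binary 101). Repeated squaring mod 11: 10^1 ≡ 10; 10^2 ≡ 10² = 100 ≡ 1; 10^4 ≡ 1² = 1 ≡ 1. Multiply: 10^5 = 10^4 × 10^1 ≡ 1 × 10 (mod 11): 1 × 10 = 10 ≡ 10. So 10^5 ≡ 10 (mod 11).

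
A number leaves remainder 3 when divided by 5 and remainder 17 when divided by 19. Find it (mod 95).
M = 5 × 19 = 95. M₁ = 19, y₁ ≡ 4 (mod 5). M₂ = 5, y₂ ≡ 4 (mod 19). r = 3×19×4 + 17×5×4 ≡ 93 (mod 95)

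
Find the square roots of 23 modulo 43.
The square roots of 23 mod 43 are 25 and 18. Verify: 25² = 625 ≡ 23 (mod 43)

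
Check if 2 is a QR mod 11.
By Euler's criterion: 2^{5} ≡ 10 (mod 11). Since this equals -1 (≡ 10), 2 is not a QR.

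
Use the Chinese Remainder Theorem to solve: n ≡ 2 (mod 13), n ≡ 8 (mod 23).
M = 13 × 23 = 299. M₁ = 23, y₁ ≡ 4 (mod 13). M₂ = 13, y₂ ≡ 16 (mod 23). n = 2×23×4 + 8×13×16 ≡ 54 (mod 299)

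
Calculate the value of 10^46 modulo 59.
Using repeated squaring. 46 = 32 + 8 + 4 + 2 (binary 101110). Repeated squaring mod 59: 10^1 ≡ 10; 10^2 ≡ 10² = 100 ≡ 41; 10^4 ≡ 41² = 1681 ≡ 29; 10^8 ≡ 29² = 841 ≡ 15; 10^16 ≡ 15² = 225 ≡ 48; 10^32 ≡ 48² = 2304 ≡ 3. Multiply: 10^46 = 10^32 × 10^8 × 10^4 × 10^2 ≡ 3 × 15 × 29 × 41 (mod 59): 3 × 15 = 45 ≡ 45; 45 × 29 = 1305 ≡ 7; 7 × 41 = 287 ≡ 51. So 10^46 ≡ 51 (mod 59).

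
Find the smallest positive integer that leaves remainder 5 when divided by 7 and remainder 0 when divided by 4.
M = 7 × 4 = 28. M₁ = 4, y₁ ≡ 2 (mod 7). M₂ = 7, y₂ ≡ 3 (mod 4). x = 5×4×2 + 0×7×3 ≡ 12 (mod 28). The smallest positive such number is 12.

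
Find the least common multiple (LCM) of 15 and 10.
30

First find GCD(15, 10) using the Euclidean algorithm:
15 = 1 × 10 + 5
10 = 2 × 5 + 0
GCD(15, 10) = 5

LCM formula: LCM(a, b) = (a × b) / GCD(a, b)
LCM(15, 10) = (15 × 10) / 5
LCM(15, 10) = 150 / 5
LCM(15, 10) = 30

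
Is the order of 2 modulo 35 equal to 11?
No, the actual order is 12, not 11.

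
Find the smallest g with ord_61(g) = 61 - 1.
p - 1 = 60 has prime divisors 2, 3, 5. h is a primitive root mod 61 iff h^(60/q) ≢ 1 (mod 61) for each such q.
h = 2: 2^30 ≡ 60, 2^20 ≡ 47, 2^12 ≡ 9 (mod 61); none is 1, so 2 has order 60 and is a primitive root.
The smallest primitive root mod 61 is g = 2.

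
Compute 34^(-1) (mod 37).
34^(-1) ≡ 12 (mod 37). Verification: 34 × 12 = 408 ≡ 1 (mod 37)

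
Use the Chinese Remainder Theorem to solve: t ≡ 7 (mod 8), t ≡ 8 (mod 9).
M = 8 × 9 = 72. M₁ = 9, y₁ ≡ 1 (mod 8). M₂ = 8, y₂ ≡ 8 (mod 9). t = 7×9×1 + 8×8×8 ≡ 71 (mod 72)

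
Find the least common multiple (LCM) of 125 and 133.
16625

First find GCD(125, 133) using the Euclidean algorithm:
125 = 0 × 133 + 125
133 = 1 × 125 + 8
125 = 15 × 8 + 5
8 = 1 × 5 + 3
5 = 1 × 3 + 2
3 = 1 × 2 + 1
2 = 2 × 1 + 0
GCD(125, 133) = 1

LCM formula: LCM(a, b) = (a × b) / GCD(a, b)
LCM(125, 133) = (125 × 133) / 1
LCM(125, 133) = 16625 / 1
LCM(125, 133) = 16625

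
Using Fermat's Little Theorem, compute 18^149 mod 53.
By Fermat: 18^{52} ≡ 1 (mod 53). 149 = 2×52 + 45. So 18^{149} ≡ 18^{45} ≡ 14 (mod 53)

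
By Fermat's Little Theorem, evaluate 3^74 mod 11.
By Fermat: 3^{10} ≡ 1 (mod 11). 74 = 7×10 + 4. So 3^{74} ≡ 3^{4} ≡ 4 (mod 11)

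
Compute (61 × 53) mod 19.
3

(61 × 53) = 3233
3233 mod 19 = 3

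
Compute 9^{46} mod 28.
9

Using successive squaring:
Binary expansion of 46: 101110
Powers of 9 mod 28 (each is the square of the previous):
  9^1 ≡ 9 (mod 28)
  9^2 ≡ 9² = 81 ≡ 25 (mod 28)
  9^4 ≡ 25² = 625 ≡ 9 (mod 28)
  9^8 ≡ 9² = 81 ≡ 25 (mod 28)
  9^16 ≡ 25² = 625 ≡ 9 (mod 28)
  9^32 ≡ 9² = 81 ≡ 25 (mod 28)
46 = 32 + 8 + 4 + 2, so 9^46 = 9^32 × 9^8 × 9^4 × 9^2 ≡ 25 × 25 × 9 × 25 (mod 28)
Multiplying step by step:
  25 × 25 = 625 ≡ 9 (mod 28)
  9 × 9 = 81 ≡ 25 (mod 28)
  25 × 25 = 625 ≡ 9 (mod 28)
Result: 9^46 ≡ 9 (mod 28)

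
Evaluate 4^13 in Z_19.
Using repeated squaring. 13 = 8 + 4 + 1 (binary 1101). Repeated squaring mod 19: 4^1 ≡ 4; 4^2 ≡ 4² = 16 ≡ 16; 4^4 ≡ 16² = 256 ≡ 9; 4^8 ≡ 9² = 81 ≡ 5. Multiply: 4^13 = 4^8 × 4^4 × 4^1 ≡ 5 × 9 × 4 (mod 19): 5 × 9 = 45 ≡ 7; 7 × 4 = 28 ≡ 9. So 4^13 ≡ 9 (mod 19).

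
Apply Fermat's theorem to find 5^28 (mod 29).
By Fermat's Little Theorem, 5^{28} ≡ 1 (mod 29) since 29 is prime and gcd(5, 29) = 1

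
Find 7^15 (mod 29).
Using repeated squaring. 15 = 8 + 4 + 2 + 1 (binary 1111). Repeated squaring mod 29: 7^1 ≡ 7; 7^2 ≡ 7² = 49 ≡ 20; 7^4 ≡ 20² = 400 ≡ 23; 7^8 ≡ 23² = 529 ≡ 7. Multiply: 7^15 = 7^8 × 7^4 × 7^2 × 7^1 ≡ 7 × 23 × 20 × 7 (mod 29): 7 × 23 = 161 ≡ 16; 16 × 20 = 320 ≡ 1; 1 × 7 = 7 ≡ 7. So 7^15 ≡ 7 (mod 29).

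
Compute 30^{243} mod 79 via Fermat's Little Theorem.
14

By Fermat's Little Theorem, a^(p-1) ≡ 1 (mod p) for prime p and gcd(a, p) = 1
Here p = 79, so 30^78 ≡ 1 (mod 79)
We can reduce the exponent: 243 mod 78 = 9
So 30^243 ≡ 30^9 (mod 79)
Computing: 30^9 mod 79 = 14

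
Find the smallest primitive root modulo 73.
p - 1 = 72 has prime divisors 2, 3. h is a primitive root mod 73 iff h^(72/q) ≢ 1 (mod 73) for each such q.
h = 2: 2^36 ≡ 1, 2^24 ≡ 64 (mod 73); 2^36 ≡ 1, so not a primitive root.
h = 3: 3^36 ≡ 1, 3^24 ≡ 1 (mod 73); 3^36 ≡ 1, so not a primitive root.
h = 4: 4^36 ≡ 1, 4^24 ≡ 8 (mod 73); 4^36 ≡ 1, so not a primitive root.
h = 5: 5^36 ≡ 72, 5^24 ≡ 8 (mod 73); none is 1, so 5 has order 72 and is a primitive root.
The smallest primitive root mod 73 is g = 5.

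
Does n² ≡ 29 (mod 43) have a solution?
By Euler's criterion: 29^{21} ≡ 42 (mod 43). Since this equals -1 (≡ 42), 29 is not a QR.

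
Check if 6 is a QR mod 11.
By Euler's criterion: 6^{5} ≡ 10 (mod 11). Since this equals -1 (≡ 10), 6 is not a QR.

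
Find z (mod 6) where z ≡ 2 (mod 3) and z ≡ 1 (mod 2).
M = 3 × 2 = 6. M₁ = 2, y₁ ≡ 2 (mod 3). M₂ = 3, y₂ ≡ 1 (mod 2). z = 2×2×2 + 1×3×1 ≡ 5 (mod 6)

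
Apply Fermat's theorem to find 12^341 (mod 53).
By Fermat: 12^{52} ≡ 1 (mod 53). 341 = 6×52 + 29. So 12^{341} ≡ 12^{29} ≡ 21 (mod 53)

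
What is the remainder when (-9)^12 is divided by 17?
Using repeated squaring. (-9) ≡ 8 (mod 17). 12 = 8 + 4 (binary 1100). Repeated squaring mod 17: 8^1 ≡ 8; 8^2 ≡ 8² = 64 ≡ 13; 8^4 ≡ 13² = 169 ≡ 16; 8^8 ≡ 16² = 256 ≡ 1. Multiply: (-9)^12 ≡ 8^8 × 8^4 ≡ 1 × 16 (mod 17): 1 × 16 = 16 ≡ 16. So (-9)^12 ≡ 16 (mod 17).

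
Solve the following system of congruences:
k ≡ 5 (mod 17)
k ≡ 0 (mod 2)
22

Using the Chinese Remainder Theorem:
M = product of moduli = 34
For equation 1: M_1 = 2, 2 ≡ 2 (mod 17), inverse of 2 mod 17 is 9 (check: 2 × 9 = 18 ≡ 1 (mod 17))
For equation 2: M_2 = 17, 17 ≡ 1 (mod 2), inverse of 17 mod 2 is 1 (check: 1 × 1 = 1 ≡ 1 (mod 2))
Combine: k ≡ Σ r_i×M_i×(M_i⁻¹ mod m_i) = 5×2×9 + 0×17×1 = 90 + 0 = 90
90 mod 34 = 22
k ≡ 22 (mod 34)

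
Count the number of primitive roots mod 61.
Number of primitive roots mod 61 = φ(60) = 16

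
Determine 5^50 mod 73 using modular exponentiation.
Using repeated squaring. 50 = 32 + 16 + 2 (binary 110010). Repeated squaring mod 73: 5^1 ≡ 5; 5^2 ≡ 5² = 25 ≡ 25; 5^4 ≡ 25² = 625 ≡ 41; 5^8 ≡ 41² = 1681 ≡ 2; 5^16 ≡ 2² = 4 ≡ 4; 5^32 ≡ 4² = 16 ≡ 16. Multiply: 5^50 = 5^32 × 5^16 × 5^2 ≡ 16 × 4 × 25 (mod 73): 16 × 4 = 64 ≡ 64; 64 × 25 = 1600 ≡ 67. So 5^50 ≡ 67 (mod 73).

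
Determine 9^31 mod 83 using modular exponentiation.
Using repeated squaring. 31 = 16 + 8 + 4 + 2 + 1 (binary 11111). Repeated squaring mod 83: 9^1 ≡ 9; 9^2 ≡ 9² = 81 ≡ 81; 9^4 ≡ 81² = 6561 ≡ 4; 9^8 ≡ 4² = 16 ≡ 16; 9^16 ≡ 16² = 256 ≡ 7. Multiply: 9^31 = 9^16 × 9^8 × 9^4 × 9^2 × 9^1 ≡ 7 × 16 × 4 × 81 × 9 (mod 83): 7 × 16 = 112 ≡ 29; 29 × 4 = 116 ≡ 33; 33 × 81 = 2673 ≡ 17; 17 × 9 = 153 ≡ 70. So 9^31 ≡ 70 (mod 83).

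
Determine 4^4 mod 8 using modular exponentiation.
4 = 4 (binary 100). Repeated squaring mod 8: 4^1 ≡ 4; 4^2 ≡ 4² = 16 ≡ 0; 4^4 ≡ 0² = 0 ≡ 0. So 4^4 ≡ 0 (mod 8).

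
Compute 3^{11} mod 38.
29

Using successive squaring:
Binary expansion of 11: 1011
Powers of 3 mod 38 (each is the square of the previous):
  3^1 ≡ 3 (mod 38)
  3^2 ≡ 3² = 9 ≡ 9 (mod 38)
  3^4 ≡ 9² = 81 ≡ 5 (mod 38)
  3^8 ≡ 5² = 25 ≡ 25 (mod 38)
11 = 8 + 2 + 1, so 3^11 = 3^8 × 3^2 × 3^1 ≡ 25 × 9 × 3 (mod 38)
Multiplying step by step:
  25 × 9 = 225 ≡ 35 (mod 38)
  35 × 3 = 105 ≡ 29 (mod 38)
Result: 3^11 ≡ 29 (mod 38)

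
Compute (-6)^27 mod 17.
Using Fermat: (-6)^{16} ≡ 1 (mod 17). 27 ≡ 11 (mod 16). So (-6)^{27} ≡ (-6)^{11} ≡ 12 (mod 17)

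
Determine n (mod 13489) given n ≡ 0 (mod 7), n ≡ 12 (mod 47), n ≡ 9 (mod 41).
952

Using the Chinese Remainder Theorem:
M = product of moduli = 13489
For equation 1: M_1 = 1927, 1927 ≡ 2 (mod 7), inverse of 1927 mod 7 is 4 (check: 2 × 4 = 8 ≡ 1 (mod 7))
For equation 2: M_2 = 287, 287 ≡ 5 (mod 47), inverse of 287 mod 47 is 19 (check: 5 × 19 = 95 ≡ 1 (mod 47))
For equation 3: M_3 = 329, 329 ≡ 1 (mod 41), inverse of 329 mod 41 is 1 (check: 1 × 1 = 1 ≡ 1 (mod 41))
Combine: n ≡ Σ r_i×M_i×(M_i⁻¹ mod m_i) = 0×1927×4 + 12×287×19 + 9×329×1 = 0 + 65436 + 2961 = 68397
68397 mod 13489 = 952
n ≡ 952 (mod 13489)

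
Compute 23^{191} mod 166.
9

Using successive squaring:
Binary expansion of 191: 10111111
Powers of 23 mod 166 (each is the square of the previous):
  23^1 ≡ 23 (mod 166)
  23^2 ≡ 23² = 529 ≡ 31 (mod 166)
  23^4 ≡ 31² = 961 ≡ 131 (mod 166)
  23^8 ≡ 131² = 17161 ≡ 63 (mod 166)
  23^16 ≡ 63² = 3969 ≡ 151 (mod 166)
  23^32 ≡ 151² = 22801 ≡ 59 (mod 166)
  23^64 ≡ 59² = 3481 ≡ 161 (mod 166)
  23^128 ≡ 161² = 25921 ≡ 25 (mod 166)
191 = 128 + 32 + 16 + 8 + 4 + 2 + 1, so 23^191 = 23^128 × 23^32 × 23^16 × 23^8 × 23^4 × 23^2 × 23^1 ≡ 25 × 59 × 151 × 63 × 131 × 31 × 23 (mod 166)
Multiplying step by step:
  25 × 59 = 1475 ≡ 147 (mod 166)
  147 × 151 = 22197 ≡ 119 (mod 166)
  119 × 63 = 7497 ≡ 27 (mod 166)
  27 × 131 = 3537 ≡ 51 (mod 166)
  51 × 31 = 1581 ≡ 87 (mod 166)
  87 × 23 = 2001 ≡ 9 (mod 166)
Result: 23^191 ≡ 9 (mod 166)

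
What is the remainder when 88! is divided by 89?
By Wilson's theorem, (88)! ≡ -1 ≡ 88 (mod 89)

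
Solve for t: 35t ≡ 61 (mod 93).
23

Since gcd(35, 93) = 1 divides 61, a solution exists.
Multiply both sides by the inverse of 35 mod 93:
  35^(-1) mod 93 = 8
  x ≡ 8 × 61 ≡ 488 ≡ 23 (mod 93)
Verification: 35 × 23 = 805 = 8 × 93 + 61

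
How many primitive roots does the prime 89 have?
Number of primitive roots mod 89 = φ(88) = 40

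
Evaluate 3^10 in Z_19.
10 = 8 + 2 (binary 1010). Repeated squaring mod 19: 3^1 ≡ 3; 3^2 ≡ 3² = 9 ≡ 9; 3^4 ≡ 9² = 81 ≡ 5; 3^8 ≡ 5² = 25 ≡ 6. Multiply: 3^10 = 3^8 × 3^2 ≡ 6 × 9 (mod 19): 6 × 9 = 54 ≡ 16. So 3^10 ≡ 16 (mod 19).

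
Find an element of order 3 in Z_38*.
7 has order 3 mod 38 since 7^{3} ≡ 1 (mod 38) and no smaller power works.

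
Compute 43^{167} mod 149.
94

Using successive squaring:
Binary expansion of 167: 10100111
Powers of 43 mod 149 (each is the square of the previous):
  43^1 ≡ 43 (mod 149)
  43^2 ≡ 43² = 1849 ≡ 61 (mod 149)
  43^4 ≡ 61² = 3721 ≡ 145 (mod 149)
  43^8 ≡ 145² = 21025 ≡ 16 (mod 149)
  43^16 ≡ 16² = 256 ≡ 107 (mod 149)
  43^32 ≡ 107² = 11449 ≡ 125 (mod 149)
  43^64 ≡ 125² = 15625 ≡ 129 (mod 149)
  43^128 ≡ 129² = 16641 ≡ 102 (mod 149)
167 = 128 + 32 + 4 + 2 + 1, so 43^167 = 43^128 × 43^32 × 43^4 × 43^2 × 43^1 ≡ 102 × 125 × 145 × 61 × 43 (mod 149)
Multiplying step by step:
  102 × 125 = 12750 ≡ 85 (mod 149)
  85 × 145 = 12325 ≡ 107 (mod 149)
  107 × 61 = 6527 ≡ 120 (mod 149)
  120 × 43 = 5160 ≡ 94 (mod 149)
Result: 43^167 ≡ 94 (mod 149)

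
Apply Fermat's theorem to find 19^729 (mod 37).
By Fermat: 19^{36} ≡ 1 (mod 37). 729 ≡ 9 (mod 36). So 19^{729} ≡ 19^{9} ≡ 6 (mod 37)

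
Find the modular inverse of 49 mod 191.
49^(-1) ≡ 39 (mod 191). Verification: 49 × 39 = 1911 ≡ 1 (mod 191)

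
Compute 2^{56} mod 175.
11

Using successive squaring:
Binary expansion of 56: 111000
Powers of 2 mod 175 (each is the square of the previous):
  2^1 ≡ 2 (mod 175)
  2^2 ≡ 2² = 4 ≡ 4 (mod 175)
  2^4 ≡ 4² = 16 ≡ 16 (mod 175)
  2^8 ≡ 16² = 256 ≡ 81 (mod 175)
  2^16 ≡ 81² = 6561 ≡ 86 (mod 175)
  2^32 ≡ 86² = 7396 ≡ 46 (mod 175)
56 = 32 + 16 + 8, so 2^56 = 2^32 × 2^16 × 2^8 ≡ 46 × 86 × 81 (mod 175)
Multiplying step by step:
  46 × 86 = 3956 ≡ 106 (mod 175)
  106 × 81 = 8586 ≡ 11 (mod 175)
Result: 2^56 ≡ 11 (mod 175)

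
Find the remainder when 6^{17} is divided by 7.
By Fermat: 6^{6} ≡ 1 (mod 7). 17 = 2×6 + 5. So 6^{17} ≡ 6^{5} ≡ 6 (mod 7)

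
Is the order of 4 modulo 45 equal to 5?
No, the actual order is 6, not 5.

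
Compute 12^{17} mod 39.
12

Using successive squaring:
Binary expansion of 17: 10001
Powers of 12 mod 39 (each is the square of the previous):
  12^1 ≡ 12 (mod 39)
  12^2 ≡ 12² = 144 ≡ 27 (mod 39)
  12^4 ≡ 27² = 729 ≡ 27 (mod 39)
  12^8 ≡ 27² = 729 ≡ 27 (mod 39)
  12^16 ≡ 27² = 729 ≡ 27 (mod 39)
17 = 16 + 1, so 12^17 = 12^16 × 12^1 ≡ 27 × 12 (mod 39)
Multiplying step by step:
  27 × 12 = 324 ≡ 12 (mod 39)
Result: 12^17 ≡ 12 (mod 39)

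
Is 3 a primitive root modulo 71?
No

To verify, check if 3^(70/q) ≢ 1 (mod 71) for each prime divisor q of 70
Divisors of 70 = 70: [1, 2, 5, 7, 10, 14, 35, 70]
  3^(70/2) = 3^35 ≡ 1 (mod 71)
  3^(70/5) = 3^14 ≡ 54 (mod 71)
  3^(70/7) = 3^10 ≡ 48 (mod 71)
Conclusion: 3 is not a primitive root modulo 71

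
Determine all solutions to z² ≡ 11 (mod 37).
The square roots of 11 mod 37 are 23 and 14. Verify: 23² = 529 ≡ 11 (mod 37)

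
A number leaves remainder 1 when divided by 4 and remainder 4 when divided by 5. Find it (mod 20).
M = 4 × 5 = 20. M₁ = 5, y₁ ≡ 1 (mod 4). M₂ = 4, y₂ ≡ 4 (mod 5). k = 1×5×1 + 4×4×4 ≡ 9 (mod 20)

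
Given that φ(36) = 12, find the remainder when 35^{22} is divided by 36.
By Euler: 35^{12} ≡ 1 (mod 36) since gcd(35, 36) = 1. 22 = 1×12 + 10. So 35^{22} ≡ 35^{10} ≡ 1 (mod 36)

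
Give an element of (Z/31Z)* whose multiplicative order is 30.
3 has order 30 mod 31 since 3^{30} ≡ 1 (mod 31) and no smaller power works.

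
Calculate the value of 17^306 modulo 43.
Using Fermat: 17^{42} ≡ 1 (mod 43). 306 ≡ 12 (mod 42). So 17^{306} ≡ 17^{12} ≡ 21 (mod 43)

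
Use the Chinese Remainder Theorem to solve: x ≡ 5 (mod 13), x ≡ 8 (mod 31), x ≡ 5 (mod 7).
1279

Using the Chinese Remainder Theorem:
M = product of moduli = 2821
For equation 1: M_1 = 217, 217 ≡ 9 (mod 13), inverse of 217 mod 13 is 3 (check: 9 × 3 = 27 ≡ 1 (mod 13))
For equation 2: M_2 = 91, 91 ≡ 29 (mod 31), inverse of 91 mod 31 is 15 (check: 29 × 15 = 435 ≡ 1 (mod 31))
For equation 3: M_3 = 403, 403 ≡ 4 (mod 7), inverse of 403 mod 7 is 2 (check: 4 × 2 = 8 ≡ 1 (mod 7))
Combine: x ≡ Σ r_i×M_i×(M_i⁻¹ mod m_i) = 5×217×3 + 8×91×15 + 5×403×2 = 3255 + 10920 + 4030 = 18205
18205 mod 2821 = 1279
x ≡ 1279 (mod 2821)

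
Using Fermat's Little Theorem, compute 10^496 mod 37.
By Fermat: 10^{36} ≡ 1 (mod 37). 496 ≡ 28 (mod 36). So 10^{496} ≡ 10^{28} ≡ 10 (mod 37)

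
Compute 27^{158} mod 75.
69

Using successive squaring:
Binary expansion of 158: 10011110
Powers of 27 mod 75 (each is the square of the previous):
  27^1 ≡ 27 (mod 75)
  27^2 ≡ 27² = 729 ≡ 54 (mod 75)
  27^4 ≡ 54² = 2916 ≡ 66 (mod 75)
  27^8 ≡ 66² = 4356 ≡ 6 (mod 75)
  27^16 ≡ 6² = 36 ≡ 36 (mod 75)
  27^32 ≡ 36² = 1296 ≡ 21 (mod 75)
  27^64 ≡ 21² = 441 ≡ 66 (mod 75)
  27^128 ≡ 66² = 4356 ≡ 6 (mod 75)
158 = 128 + 16 + 8 + 4 + 2, so 27^158 = 27^128 × 27^16 × 27^8 × 27^4 × 27^2 ≡ 6 × 36 × 6 × 66 × 54 (mod 75)
Multiplying step by step:
  6 × 36 = 216 ≡ 66 (mod 75)
  66 × 6 = 396 ≡ 21 (mod 75)
  21 × 66 = 1386 ≡ 36 (mod 75)
  36 × 54 = 1944 ≡ 69 (mod 75)
Result: 27^158 ≡ 69 (mod 75)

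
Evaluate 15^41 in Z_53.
Using repeated squaring. 41 = 32 + 8 + 1 (binary 101001). Repeated squaring mod 53: 15^1 ≡ 15; 15^2 ≡ 15² = 225 ≡ 13; 15^4 ≡ 13² = 169 ≡ 10; 15^8 ≡ 10² = 100 ≡ 47; 15^16 ≡ 47² = 2209 ≡ 36; 15^32 ≡ 36² = 1296 ≡ 24. Multiply: 15^41 = 15^32 × 15^8 × 15^1 ≡ 24 × 47 × 15 (mod 53): 24 × 47 = 1128 ≡ 15; 15 × 15 = 225 ≡ 13. So 15^41 ≡ 13 (mod 53).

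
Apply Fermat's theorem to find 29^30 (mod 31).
By Fermat's Little Theorem, 29^{30} ≡ 1 (mod 31) since 31 is prime and gcd(29, 31) = 1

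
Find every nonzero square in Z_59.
QRs mod 59: {1, 3, 4, 5, 7, 9, 12, 15, 16, 17, 19, 20, 21, 22, 25, 26, 27, 28, 29, 35, 36, 41, 45, 46, 48, 49, 51, 53, 57}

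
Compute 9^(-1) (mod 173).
9^(-1) ≡ 77 (mod 173). Verification: 9 × 77 = 693 ≡ 1 (mod 173)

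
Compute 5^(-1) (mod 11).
9

Using Extended Euclidean Algorithm:
gcd(5, 11) = 1
Bezout coefficients: 5 × -2 + 11 × 1 = 1
So 5 × -2 ≡ 1 (mod 11)
The inverse is -2 mod 11 = 9
Verification: 5 × 9 = 45 = 4 × 11 + 1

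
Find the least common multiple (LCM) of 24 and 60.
120

First find GCD(24, 60) using the Euclidean algorithm:
24 = 0 × 60 + 24
60 = 2 × 24 + 12
24 = 2 × 12 + 0
GCD(24, 60) = 12

LCM formula: LCM(a, b) = (a × b) / GCD(a, b)
LCM(24, 60) = (24 × 60) / 12
LCM(24, 60) = 1440 / 12
LCM(24, 60) = 120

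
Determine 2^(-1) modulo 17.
2^(-1) ≡ 9 (mod 17). Verification: 2 × 9 = 18 ≡ 1 (mod 17)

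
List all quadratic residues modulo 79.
QRs mod 79: {1, 2, 4, 5, 8, 9, 10, 11, 13, 16, 18, 19, 20, 21, 22, 23, 25, 26, 31, 32, 36, 38, 40, 42, 44, 45, 46, 49, 50, 51, 52, 55, 62, 64, 65, 67, 72, 73, 76}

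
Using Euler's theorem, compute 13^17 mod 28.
By Euler: 13^{12} ≡ 1 (mod 28) since gcd(13, 28) = 1. 17 = 1×12 + 5. So 13^{17} ≡ 13^{5} ≡ 13 (mod 28)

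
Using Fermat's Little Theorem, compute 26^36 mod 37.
By Fermat's Little Theorem, 26^{36} ≡ 1 (mod 37) since 37 is prime and gcd(26, 37) = 1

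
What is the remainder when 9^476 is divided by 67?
Using Fermat: 9^{66} ≡ 1 (mod 67). 476 ≡ 14 (mod 66). So 9^{476} ≡ 9^{14} ≡ 59 (mod 67)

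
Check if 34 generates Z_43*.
p - 1 = 42 has prime divisors 2, 3, 7. Check 34^(42/q) mod 43 for each: 34^(42/2) = 34^21 ≡ 42, 34^(42/3) = 34^14 ≡ 6, 34^(42/7) = 34^6 ≡ 4 (mod 43). None of these is 1, so 34 has order 42 = φ(43), so it is a primitive root mod 43.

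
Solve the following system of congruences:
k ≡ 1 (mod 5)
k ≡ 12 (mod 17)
46

Using the Chinese Remainder Theorem:
M = product of moduli = 85
For equation 1: M_1 = 17, 17 ≡ 2 (mod 5), inverse of 17 mod 5 is 3 (check: 2 × 3 = 6 ≡ 1 (mod 5))
For equation 2: M_2 = 5, 5 ≡ 5 (mod 17), inverse of 5 mod 17 is 7 (check: 5 × 7 = 35 ≡ 1 (mod 17))
Combine: k ≡ Σ r_i×M_i×(M_i⁻¹ mod m_i) = 1×17×3 + 12×5×7 = 51 + 420 = 471
471 mod 85 = 46
k ≡ 46 (mod 85)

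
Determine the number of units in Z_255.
128

Prime factorization: 255 = 3 × 5 × 17
Using the formula φ(n) = n × Π(1 - 1/p) for each prime factor p:
φ(255) = 255 × (1 - 1/3) × (1 - 1/5) × (1 - 1/17)
φ(255) = 128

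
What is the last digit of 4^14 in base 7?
Using Fermat: 4^{6} ≡ 1 (mod 7). 14 ≡ 2 (mod 6). So 4^{14} ≡ 4^{2} ≡ 2 (mod 7)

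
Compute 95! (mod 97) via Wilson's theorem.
(96)! = (95)! × (96) ≡ -1 (mod 97). So (95)! ≡ -1 × (96)^(-1) ≡ (-1)×(-1) = 1 (mod 97)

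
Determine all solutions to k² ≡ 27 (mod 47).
The square roots of 27 mod 47 are 36 and 11. Verify: 36² = 1296 ≡ 27 (mod 47)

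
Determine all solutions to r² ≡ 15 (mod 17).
The square roots of 15 mod 17 are 7 and 10. Verify: 7² = 49 ≡ 15 (mod 17)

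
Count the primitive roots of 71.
24

The number of primitive roots modulo p is φ(p-1) = φ(70)
φ(70) = 24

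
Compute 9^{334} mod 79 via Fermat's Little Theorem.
73

By Fermat's Little Theorem, a^(p-1) ≡ 1 (mod p) for prime p and gcd(a, p) = 1
Here p = 79, so 9^78 ≡ 1 (mod 79)
We can reduce the exponent: 334 mod 78 = 22
So 9^334 ≡ 9^22 (mod 79)
Computing: 9^22 mod 79 = 73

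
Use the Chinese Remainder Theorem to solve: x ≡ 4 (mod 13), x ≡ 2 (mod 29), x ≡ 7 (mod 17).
3917

Using the Chinese Remainder Theorem:
M = product of moduli = 6409
For equation 1: M_1 = 493, 493 ≡ 12 (mod 13), inverse of 493 mod 13 is 12 (check: 12 × 12 = 144 ≡ 1 (mod 13))
For equation 2: M_2 = 221, 221 ≡ 18 (mod 29), inverse of 221 mod 29 is 21 (check: 18 × 21 = 378 ≡ 1 (mod 29))
For equation 3: M_3 = 377, 377 ≡ 3 (mod 17), inverse of 377 mod 17 is 6 (check: 3 × 6 = 18 ≡ 1 (mod 17))
Combine: x ≡ Σ r_i×M_i×(M_i⁻¹ mod m_i) = 4×493×12 + 2×221×21 + 7×377×6 = 23664 + 9282 + 15834 = 48780
48780 mod 6409 = 3917
x ≡ 3917 (mod 6409)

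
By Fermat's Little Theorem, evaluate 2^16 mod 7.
By Fermat: 2^{6} ≡ 1 (mod 7). 16 = 2×6 + 4. So 2^{16} ≡ 2^{4} ≡ 2 (mod 7)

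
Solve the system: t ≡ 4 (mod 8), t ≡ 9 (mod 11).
M = 8 × 11 = 88. M₁ = 11, y₁ ≡ 3 (mod 8). M₂ = 8, y₂ ≡ 7 (mod 11). t = 4×11×3 + 9×8×7 ≡ 20 (mod 88)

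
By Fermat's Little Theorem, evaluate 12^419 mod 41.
By Fermat: 12^{40} ≡ 1 (mod 41). 419 ≡ 19 (mod 40). So 12^{419} ≡ 12^{19} ≡ 17 (mod 41)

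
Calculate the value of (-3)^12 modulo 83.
Using repeated squaring. (-3) ≡ 80 (mod 83). 12 = 8 + 4 (binary 1100). Repeated squaring mod 83: 80^1 ≡ 80; 80^2 ≡ 80² = 6400 ≡ 9; 80^4 ≡ 9² = 81 ≡ 81; 80^8 ≡ 81² = 6561 ≡ 4. Multiply: (-3)^12 ≡ 80^8 × 80^4 ≡ 4 × 81 (mod 83): 4 × 81 = 324 ≡ 75. So (-3)^12 ≡ 75 (mod 83).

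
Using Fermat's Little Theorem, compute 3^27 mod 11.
By Fermat: 3^{10} ≡ 1 (mod 11). 27 = 2×10 + 7. So 3^{27} ≡ 3^{7} ≡ 9 (mod 11)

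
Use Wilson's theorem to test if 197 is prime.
(196)! mod 197 = 196. Since 196 ≡ -1 (mod 197), 197 is prime.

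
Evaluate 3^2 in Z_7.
2 = 2 (binary 10). Repeated squaring mod 7: 3^1 ≡ 3; 3^2 ≡ 3² = 9 ≡ 2. So 3^2 ≡ 2 (mod 7).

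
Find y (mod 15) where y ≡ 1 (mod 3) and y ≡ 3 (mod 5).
M = 3 × 5 = 15. M₁ = 5, y₁ ≡ 2 (mod 3). M₂ = 3, y₂ ≡ 2 (mod 5). y = 1×5×2 + 3×3×2 ≡ 13 (mod 15)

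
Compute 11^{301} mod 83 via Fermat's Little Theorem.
7

By Fermat's Little Theorem, a^(p-1) ≡ 1 (mod p) for prime p and gcd(a, p) = 1
Here p = 83, so 11^82 ≡ 1 (mod 83)
We can reduce the exponent: 301 mod 82 = 55
So 11^301 ≡ 11^55 (mod 83)
Computing: 11^55 mod 83 = 7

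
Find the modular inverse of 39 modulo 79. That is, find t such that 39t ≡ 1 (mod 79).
77

Using Extended Euclidean Algorithm:
gcd(39, 79) = 1
Bezout coefficients: 39 × -2 + 79 × 1 = 1
So 39 × -2 ≡ 1 (mod 79)
The inverse is -2 mod 79 = 77
Verification: 39 × 77 = 3003 = 38 × 79 + 1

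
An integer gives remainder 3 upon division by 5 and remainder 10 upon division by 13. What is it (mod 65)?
M = 5 × 13 = 65. M₁ = 13, y₁ ≡ 2 (mod 5). M₂ = 5, y₂ ≡ 8 (mod 13). n = 3×13×2 + 10×5×8 ≡ 23 (mod 65). The smallest positive such number is 23.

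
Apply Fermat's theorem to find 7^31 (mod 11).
By Fermat: 7^{10} ≡ 1 (mod 11). 31 = 3×10 + 1. So 7^{31} ≡ 7^{1} ≡ 7 (mod 11)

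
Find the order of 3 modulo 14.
Powers of 3 mod 14: 3^1≡3, 3^2≡9, 3^3≡13, 3^4≡11, 3^5≡5, 3^6≡1. Order = 6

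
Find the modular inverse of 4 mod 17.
4^(-1) ≡ 13 (mod 17). Verification: 4 × 13 = 52 ≡ 1 (mod 17)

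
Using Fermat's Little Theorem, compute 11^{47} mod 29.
15

By Fermat's Little Theorem, a^(p-1) ≡ 1 (mod p) for prime p and gcd(a, p) = 1
Here p = 29, so 11^28 ≡ 1 (mod 29)
We can reduce the exponent: 47 mod 28 = 19
So 11^47 ≡ 11^19 (mod 29)
Computing: 11^19 mod 29 = 15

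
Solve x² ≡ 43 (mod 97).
The square roots of 43 mod 97 are 72 and 25. Verify: 72² = 5184 ≡ 43 (mod 97)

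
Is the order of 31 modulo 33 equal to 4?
No, the actual order is 5, not 4.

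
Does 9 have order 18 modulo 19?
p - 1 = 18 has prime divisors 2, 3. Check 9^(18/q) mod 19 for each: 9^(18/2) = 9^9 ≡ 1, 9^(18/3) = 9^6 ≡ 11 (mod 19). Since 9^9 ≡ 1 (mod 19), the order of 9 divides 9 (in fact the order is 9) ≠ 18, so it is not a primitive root.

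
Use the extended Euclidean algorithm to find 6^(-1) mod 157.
Extended GCD: 6(-26) + 157(1) = 1. So 6^(-1) ≡ 131 ≡ 131 (mod 157). Verify: 6 × 131 = 786 ≡ 1 (mod 157)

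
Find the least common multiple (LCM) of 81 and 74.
5994

First find GCD(81, 74) using the Euclidean algorithm:
81 = 1 × 74 + 7
74 = 10 × 7 + 4
7 = 1 × 4 + 3
4 = 1 × 3 + 1
3 = 3 × 1 + 0
GCD(81, 74) = 1

LCM formula: LCM(a, b) = (a × b) / GCD(a, b)
LCM(81, 74) = (81 × 74) / 1
LCM(81, 74) = 5994 / 1
LCM(81, 74) = 5994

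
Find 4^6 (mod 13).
6 = 4 + 2 (binary 110). Repeated squaring mod 13: 4^1 ≡ 4; 4^2 ≡ 4² = 16 ≡ 3; 4^4 ≡ 3² = 9 ≡ 9. Multiply: 4^6 = 4^4 × 4^2 ≡ 9 × 3 (mod 13): 9 × 3 = 27 ≡ 1. So 4^6 ≡ 1 (mod 13).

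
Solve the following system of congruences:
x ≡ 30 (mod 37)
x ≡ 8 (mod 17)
178

Using the Chinese Remainder Theorem:
M = product of moduli = 629
For equation 1: M_1 = 17, 17 ≡ 17 (mod 37), inverse of 17 mod 37 is 24 (check: 17 × 24 = 408 ≡ 1 (mod 37))
For equation 2: M_2 = 37, 37 ≡ 3 (mod 17), inverse of 37 mod 17 is 6 (check: 3 × 6 = 18 ≡ 1 (mod 17))
Combine: x ≡ Σ r_i×M_i×(M_i⁻¹ mod m_i) = 30×17×24 + 8×37×6 = 12240 + 1776 = 14016
14016 mod 629 = 178
x ≡ 178 (mod 629)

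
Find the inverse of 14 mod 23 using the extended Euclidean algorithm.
Extended GCD: 14(5) + 23(-3) = 1. So 14^(-1) ≡ 5 ≡ 5 (mod 23). Verify: 14 × 5 = 70 ≡ 1 (mod 23)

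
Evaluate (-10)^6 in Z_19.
(-10) ≡ 9 (mod 19). 6 = 4 + 2 (binary 110). Repeated squaring mod 19: 9^1 ≡ 9; 9^2 ≡ 9² = 81 ≡ 5; 9^4 ≡ 5² = 25 ≡ 6. Multiply: (-10)^6 ≡ 9^4 × 9^2 ≡ 6 × 5 (mod 19): 6 × 5 = 30 ≡ 11. So (-10)^6 ≡ 11 (mod 19).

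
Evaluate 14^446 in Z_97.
Using Fermat: 14^{96} ≡ 1 (mod 97). 446 ≡ 62 (mod 96). So 14^{446} ≡ 14^{62} ≡ 66 (mod 97)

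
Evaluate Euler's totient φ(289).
272

Prime factorization: 289 = 17^2
Using the formula φ(n) = n × Π(1 - 1/p) for each prime factor p:
φ(289) = 289 × (1 - 1/17)
φ(289) = 272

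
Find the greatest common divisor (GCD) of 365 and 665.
5

Using the Euclidean algorithm:
365 = 0 × 665 + 365
665 = 1 × 365 + 300
365 = 1 × 300 + 65
300 = 4 × 65 + 40
65 = 1 × 40 + 25
40 = 1 × 25 + 15
25 = 1 × 15 + 10
15 = 1 × 10 + 5
10 = 2 × 5 + 0

GCD(365, 665) = 5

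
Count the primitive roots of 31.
8

The number of primitive roots modulo p is φ(p-1) = φ(30)
φ(30) = 8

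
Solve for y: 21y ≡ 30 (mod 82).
60

Since gcd(21, 82) = 1 divides 30, a solution exists.
Multiply both sides by the inverse of 21 mod 82:
  21^(-1) mod 82 = 43
  x ≡ 43 × 30 ≡ 1290 ≡ 60 (mod 82)
Verification: 21 × 60 = 1260 = 15 × 82 + 30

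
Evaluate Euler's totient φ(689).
624

Prime factorization: 689 = 13 × 53
Using the formula φ(n) = n × Π(1 - 1/p) for each prime factor p:
φ(689) = 689 × (1 - 1/13) × (1 - 1/53)
φ(689) = 624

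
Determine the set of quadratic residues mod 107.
QRs mod 107: {1, 3, 4, 9, 10, 11, 12, 13, 14, 16, 19, 23, 25, 27, 29, 30, 33, 34, 35, 36, 37, 39, 40, 41, 42, 44, 47, 48, 49, 52, 53, 56, 57, 61, 62, 64, 69, 75, 76, 79, 81, 83, 85, 86, 87, 89, 90, 92, 99, 100, 101, 102, 105}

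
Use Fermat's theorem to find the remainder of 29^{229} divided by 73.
60

By Fermat's Little Theorem, a^(p-1) ≡ 1 (mod p) for prime p and gcd(a, p) = 1
Here p = 73, so 29^72 ≡ 1 (mod 73)
We can reduce the exponent: 229 mod 72 = 13
So 29^229 ≡ 29^13 (mod 73)
Computing: 29^13 mod 73 = 60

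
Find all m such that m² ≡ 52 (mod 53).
The square roots of 52 mod 53 are 23 and 30. Verify: 23² = 529 ≡ 52 (mod 53)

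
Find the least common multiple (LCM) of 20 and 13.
260

First find GCD(20, 13) using the Euclidean algorithm:
20 = 1 × 13 + 7
13 = 1 × 7 + 6
7 = 1 × 6 + 1
6 = 6 × 1 + 0
GCD(20, 13) = 1

LCM formula: LCM(a, b) = (a × b) / GCD(a, b)
LCM(20, 13) = (20 × 13) / 1
LCM(20, 13) = 260 / 1
LCM(20, 13) = 260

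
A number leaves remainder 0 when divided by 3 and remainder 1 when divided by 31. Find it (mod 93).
M = 3 × 31 = 93. M₁ = 31, y₁ ≡ 1 (mod 3). M₂ = 3, y₂ ≡ 21 (mod 31). x = 0×31×1 + 1×3×21 ≡ 63 (mod 93)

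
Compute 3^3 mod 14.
3 = 2 + 1 (binary 11). Repeated squaring mod 14: 3^1 ≡ 3; 3^2 ≡ 3² = 9 ≡ 9. Multiply: 3^3 = 3^2 × 3^1 ≡ 9 × 3 (mod 14): 9 × 3 = 27 ≡ 13. So 3^3 ≡ 13 (mod 14).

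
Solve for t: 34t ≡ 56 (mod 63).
35

Since gcd(34, 63) = 1 divides 56, a solution exists.
Multiply both sides by the inverse of 34 mod 63:
  34^(-1) mod 63 = 13
  x ≡ 13 × 56 ≡ 728 ≡ 35 (mod 63)
Verification: 34 × 35 = 1190 = 18 × 63 + 56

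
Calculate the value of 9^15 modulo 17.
Using repeated squaring. 15 = 8 + 4 + 2 + 1 (binary 1111). Repeated squaring mod 17: 9^1 ≡ 9; 9^2 ≡ 9² = 81 ≡ 13; 9^4 ≡ 13² = 169 ≡ 16; 9^8 ≡ 16² = 256 ≡ 1. Multiply: 9^15 = 9^8 × 9^4 × 9^2 × 9^1 ≡ 1 × 16 × 13 × 9 (mod 17): 1 × 16 = 16 ≡ 16; 16 × 13 = 208 ≡ 4; 4 × 9 = 36 ≡ 2. So 9^15 ≡ 2 (mod 17).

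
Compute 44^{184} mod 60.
16

Using successive squaring:
Binary expansion of 184: 10111000
Powers of 44 mod 60 (each is the square of the previous):
  44^1 ≡ 44 (mod 60)
  44^2 ≡ 44² = 1936 ≡ 16 (mod 60)
  44^4 ≡ 16² = 256 ≡ 16 (mod 60)
  44^8 ≡ 16² = 256 ≡ 16 (mod 60)
  44^16 ≡ 16² = 256 ≡ 16 (mod 60)
  44^32 ≡ 16² = 256 ≡ 16 (mod 60)
  44^64 ≡ 16² = 256 ≡ 16 (mod 60)
  44^128 ≡ 16² = 256 ≡ 16 (mod 60)
184 = 128 + 32 + 16 + 8, so 44^184 = 44^128 × 44^32 × 44^16 × 44^8 ≡ 16 × 16 × 16 × 16 (mod 60)
Multiplying step by step:
  16 × 16 = 256 ≡ 16 (mod 60)
  16 × 16 = 256 ≡ 16 (mod 60)
  16 × 16 = 256 ≡ 16 (mod 60)
Result: 44^184 ≡ 16 (mod 60)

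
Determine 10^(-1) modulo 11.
10^(-1) ≡ 10 (mod 11). Verification: 10 × 10 = 100 ≡ 1 (mod 11)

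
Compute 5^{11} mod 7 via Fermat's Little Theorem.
3

By Fermat's Little Theorem, a^(p-1) ≡ 1 (mod p) for prime p and gcd(a, p) = 1
Here p = 7, so 5^6 ≡ 1 (mod 7)
We can reduce the exponent: 11 mod 6 = 5
So 5^11 ≡ 5^5 (mod 7)
Computing: 5^5 mod 7 = 3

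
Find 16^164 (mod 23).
Using Fermat: 16^{22} ≡ 1 (mod 23). 164 ≡ 10 (mod 22). So 16^{164} ≡ 16^{10} ≡ 13 (mod 23)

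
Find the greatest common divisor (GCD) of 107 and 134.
1

Using the Euclidean algorithm:
107 = 0 × 134 + 107
134 = 1 × 107 + 27
107 = 3 × 27 + 26
27 = 1 × 26 + 1
26 = 26 × 1 + 0

GCD(107, 134) = 1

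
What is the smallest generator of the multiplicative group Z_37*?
p - 1 = 36 has prime divisors 2, 3. h is a primitive root mod 37 iff h^(36/q) ≢ 1 (mod 37) for each such q.
h = 2: 2^18 ≡ 36, 2^12 ≡ 26 (mod 37); none is 1, so 2 has order 36 and is a primitive root.
The smallest primitive root mod 37 is g = 2.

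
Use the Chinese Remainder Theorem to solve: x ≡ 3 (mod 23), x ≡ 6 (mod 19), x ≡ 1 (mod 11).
1222

Using the Chinese Remainder Theorem:
M = product of moduli = 4807
For equation 1: M_1 = 209, 209 ≡ 2 (mod 23), inverse of 209 mod 23 is 12 (check: 2 × 12 = 24 ≡ 1 (mod 23))
For equation 2: M_2 = 253, 253 ≡ 6 (mod 19), inverse of 253 mod 19 is 16 (check: 6 × 16 = 96 ≡ 1 (mod 19))
For equation 3: M_3 = 437, 437 ≡ 8 (mod 11), inverse of 437 mod 11 is 7 (check: 8 × 7 = 56 ≡ 1 (mod 11))
Combine: x ≡ Σ r_i×M_i×(M_i⁻¹ mod m_i) = 3×209×12 + 6×253×16 + 1×437×7 = 7524 + 24288 + 3059 = 34871
34871 mod 4807 = 1222
x ≡ 1222 (mod 4807)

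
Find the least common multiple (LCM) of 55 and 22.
110

First find GCD(55, 22) using the Euclidean algorithm:
55 = 2 × 22 + 11
22 = 2 × 11 + 0
GCD(55, 22) = 11

LCM formula: LCM(a, b) = (a × b) / GCD(a, b)
LCM(55, 22) = (55 × 22) / 11
LCM(55, 22) = 1210 / 11
LCM(55, 22) = 110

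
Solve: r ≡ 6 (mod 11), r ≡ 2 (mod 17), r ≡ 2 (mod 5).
M = 11 × 17 × 5 = 935. M₁ = 85, y₁ ≡ 7 (mod 11). M₂ = 55, y₂ ≡ 13 (mod 17). M₃ = 187, y₃ ≡ 3 (mod 5). r = 6×85×7 + 2×55×13 + 2×187×3 ≡ 512 (mod 935)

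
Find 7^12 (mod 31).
Using repeated squaring. 12 = 8 + 4 (binary 1100). Repeated squaring mod 31: 7^1 ≡ 7; 7^2 ≡ 7² = 49 ≡ 18; 7^4 ≡ 18² = 324 ≡ 14; 7^8 ≡ 14² = 196 ≡ 10. Multiply: 7^12 = 7^8 × 7^4 ≡ 10 × 14 (mod 31): 10 × 14 = 140 ≡ 16. So 7^12 ≡ 16 (mod 31).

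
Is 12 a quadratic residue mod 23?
By Euler's criterion: 12^{11} ≡ 1 (mod 23). Since this equals 1, 12 is a QR.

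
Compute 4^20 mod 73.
Using repeated squaring. 20 = 16 + 4 (binary 10100). Repeated squaring mod 73: 4^1 ≡ 4; 4^2 ≡ 4² = 16 ≡ 16; 4^4 ≡ 16² = 256 ≡ 37; 4^8 ≡ 37² = 1369 ≡ 55; 4^16 ≡ 55² = 3025 ≡ 32. Multiply: 4^20 = 4^16 × 4^4 ≡ 32 × 37 (mod 73): 32 × 37 = 1184 ≡ 16. So 4^20 ≡ 16 (mod 73).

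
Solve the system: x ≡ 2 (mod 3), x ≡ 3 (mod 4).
M = 3 × 4 = 12. M₁ = 4, y₁ ≡ 1 (mod 3). M₂ = 3, y₂ ≡ 3 (mod 4). x = 2×4×1 + 3×3×3 ≡ 11 (mod 12)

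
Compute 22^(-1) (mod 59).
51

Using Extended Euclidean Algorithm:
gcd(22, 59) = 1
Bezout coefficients: 22 × -8 + 59 × 3 = 1
So 22 × -8 ≡ 1 (mod 59)
The inverse is -8 mod 59 = 51
Verification: 22 × 51 = 1122 = 19 × 59 + 1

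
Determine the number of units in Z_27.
18

Prime factorization: 27 = 3^3
Using the formula φ(n) = n × Π(1 - 1/p) for each prime factor p:
φ(27) = 27 × (1 - 1/3)
φ(27) = 18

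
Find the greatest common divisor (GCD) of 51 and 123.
3

Using the Euclidean algorithm:
51 = 0 × 123 + 51
123 = 2 × 51 + 21
51 = 2 × 21 + 9
21 = 2 × 9 + 3
9 = 3 × 3 + 0

GCD(51, 123) = 3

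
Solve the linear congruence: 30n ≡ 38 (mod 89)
25

Since gcd(30, 89) = 1 divides 38, a solution exists.
Multiply both sides by the inverse of 30 mod 89:
  30^(-1) mod 89 = 3
  x ≡ 3 × 38 ≡ 114 ≡ 25 (mod 89)
Verification: 30 × 25 = 750 = 8 × 89 + 38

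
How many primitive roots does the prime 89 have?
Number of primitive roots mod 89 = φ(88) = 40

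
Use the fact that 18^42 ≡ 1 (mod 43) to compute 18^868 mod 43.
By Fermat: 18^{42} ≡ 1 (mod 43). 868 ≡ 28 (mod 42). So 18^{868} ≡ 18^{28} ≡ 36 (mod 43)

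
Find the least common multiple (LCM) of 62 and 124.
124

First find GCD(62, 124) using the Euclidean algorithm:
62 = 0 × 124 + 62
124 = 2 × 62 + 0
GCD(62, 124) = 62

LCM formula: LCM(a, b) = (a × b) / GCD(a, b)
LCM(62, 124) = (62 × 124) / 62
LCM(62, 124) = 7688 / 62
LCM(62, 124) = 124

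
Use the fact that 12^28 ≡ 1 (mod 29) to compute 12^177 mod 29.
By Fermat: 12^{28} ≡ 1 (mod 29). 177 = 6×28 + 9. So 12^{177} ≡ 12^{9} ≡ 12 (mod 29)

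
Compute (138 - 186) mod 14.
8

(138 - 186) = -48
-48 mod 14 = 8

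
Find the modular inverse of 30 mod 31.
30^(-1) ≡ 30 (mod 31). Verification: 30 × 30 = 900 ≡ 1 (mod 31)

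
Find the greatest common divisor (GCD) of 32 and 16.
16

Using the Euclidean algorithm:
32 = 2 × 16 + 0

GCD(32, 16) = 16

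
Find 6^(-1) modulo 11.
2

Using Extended Euclidean Algorithm:
gcd(6, 11) = 1
Bezout coefficients: 6 × 2 + 11 × -1 = 1
So 6 × 2 ≡ 1 (mod 11)
The inverse is 2 mod 11 = 2
Verification: 6 × 2 = 12 = 1 × 11 + 1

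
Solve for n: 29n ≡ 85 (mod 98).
57

Since gcd(29, 98) = 1 divides 85, a solution exists.
Multiply both sides by the inverse of 29 mod 98:
  29^(-1) mod 98 = 71
  x ≡ 71 × 85 ≡ 6035 ≡ 57 (mod 98)
Verification: 29 × 57 = 1653 = 16 × 98 + 85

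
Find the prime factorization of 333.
3^2 × 37

Divide by primes starting from smallest:
333 ÷ 3 = 111
111 ÷ 3 = 37
37 ÷ 37 = 1

333 = 3^2 × 37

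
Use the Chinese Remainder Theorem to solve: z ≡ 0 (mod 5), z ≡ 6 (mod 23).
M = 5 × 23 = 115. M₁ = 23, y₁ ≡ 2 (mod 5). M₂ = 5, y₂ ≡ 14 (mod 23). z = 0×23×2 + 6×5×14 ≡ 75 (mod 115)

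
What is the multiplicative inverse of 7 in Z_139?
7^(-1) ≡ 20 (mod 139). Verification: 7 × 20 = 140 ≡ 1 (mod 139)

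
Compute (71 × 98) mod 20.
18

(71 × 98) = 6958
6958 mod 20 = 18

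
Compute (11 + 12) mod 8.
7

(11 + 12) = 23
23 mod 8 = 7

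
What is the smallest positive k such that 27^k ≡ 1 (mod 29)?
Powers of 27 mod 29: 27^1≡27, 27^2≡4, 27^3≡21, 27^4≡16, 27^5≡26, 27^6≡6, 27^7≡17, 27^8≡24, 27^9≡10, 27^10≡9, 27^11≡11, 27^12≡7, 27^13≡15, 27^14≡28, 27^15≡2, 27^16≡25, 27^17≡8, 27^18≡13, 27^19≡3, 27^20≡23, 27^21≡12, 27^22≡5, 27^23≡19, 27^24≡20, 27^25≡18, 27^26≡22, 27^27≡14, 27^28≡1. Order = 28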